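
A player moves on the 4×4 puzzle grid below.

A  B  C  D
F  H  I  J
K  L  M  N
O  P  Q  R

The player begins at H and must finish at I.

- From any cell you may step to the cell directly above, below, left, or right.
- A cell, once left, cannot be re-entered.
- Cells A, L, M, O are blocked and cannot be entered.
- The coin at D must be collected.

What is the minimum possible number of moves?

5

Any route passes through D somewhere between H and I. Summing Manhattan distances along the two legs (H → D → I) gives a lower bound of 3 + 2 = 5 moves.
A route of 5 moves achieves this: H → B → C → D → J → I.
Since 5 matches the lower bound, it is optimal.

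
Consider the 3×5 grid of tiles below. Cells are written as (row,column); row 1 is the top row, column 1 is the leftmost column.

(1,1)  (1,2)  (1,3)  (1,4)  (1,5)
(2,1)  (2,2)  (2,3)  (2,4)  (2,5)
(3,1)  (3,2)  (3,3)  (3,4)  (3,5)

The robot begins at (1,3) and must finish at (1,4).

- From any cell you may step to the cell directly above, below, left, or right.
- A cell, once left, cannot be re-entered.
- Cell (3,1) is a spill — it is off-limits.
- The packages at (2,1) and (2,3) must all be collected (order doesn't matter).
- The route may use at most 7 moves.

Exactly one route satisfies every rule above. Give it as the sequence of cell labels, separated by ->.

The 7-move cap with required stops at (2,1), (2,3) leaves no slack for detours.
Route from (1,3): left 2 to (1,1), down 1 to (2,1), right 3 to (2,4), up 1 to (1,4) — 7 moves in all.
Check: all required cells visited; 7 ≤ 7 moves.

(1,3) -> (1,2) -> (1,1) -> (2,1) -> (2,2) -> (2,3) -> (2,4) -> (1,4)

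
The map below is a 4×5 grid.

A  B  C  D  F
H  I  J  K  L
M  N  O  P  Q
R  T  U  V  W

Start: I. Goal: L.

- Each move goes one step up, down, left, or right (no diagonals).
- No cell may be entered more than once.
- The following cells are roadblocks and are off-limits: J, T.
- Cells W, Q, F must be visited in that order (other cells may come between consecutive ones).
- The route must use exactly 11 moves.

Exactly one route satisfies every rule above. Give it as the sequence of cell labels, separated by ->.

I -> N -> O -> U -> V -> W -> Q -> P -> K -> D -> F -> L

The waypoints must appear in the order W, Q, F, with no cell reused.
Route from I: down to N, right to O, down to U, 2× right (reaching W), up to Q, left to P, 2× up (reaching D), right to F, down to L — 11 moves in all.
Check: order respected (W at step 5, Q at step 6, F at step 10); 11 moves as required.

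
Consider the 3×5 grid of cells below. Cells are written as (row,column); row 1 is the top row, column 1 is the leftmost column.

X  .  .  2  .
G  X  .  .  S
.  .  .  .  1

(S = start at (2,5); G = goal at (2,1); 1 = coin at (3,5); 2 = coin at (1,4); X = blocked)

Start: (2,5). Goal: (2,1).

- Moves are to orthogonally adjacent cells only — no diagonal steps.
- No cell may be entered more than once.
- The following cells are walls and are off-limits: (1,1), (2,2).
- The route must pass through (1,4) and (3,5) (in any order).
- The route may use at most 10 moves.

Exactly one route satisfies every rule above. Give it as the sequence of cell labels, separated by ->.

(2,5) -> (3,5) -> (3,4) -> (2,4) -> (1,4) -> (1,3) -> (2,3) -> (3,3) -> (3,2) -> (3,1) -> (2,1)

Any route must reach (1,4) and (3,5) and still end at (2,1) within 10 moves, so the order of the required stops is forced.
Route from (2,5): down to (3,5), left to (3,4), 2× up (reaching (1,4)), left to (1,3), 2× down (reaching (3,3)), 2× left (reaching (3,1)), up to (2,1) — 10 moves in all.
Check: all required cells visited; 10 ≤ 10 moves.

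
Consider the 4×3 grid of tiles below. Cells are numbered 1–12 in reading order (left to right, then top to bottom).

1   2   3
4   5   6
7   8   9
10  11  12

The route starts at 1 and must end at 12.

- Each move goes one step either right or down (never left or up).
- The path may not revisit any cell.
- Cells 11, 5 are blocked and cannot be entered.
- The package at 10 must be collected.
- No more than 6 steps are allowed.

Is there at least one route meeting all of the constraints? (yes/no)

no

Every right/down route from 10 to 12 runs into a blocked cell, so that leg cannot be completed.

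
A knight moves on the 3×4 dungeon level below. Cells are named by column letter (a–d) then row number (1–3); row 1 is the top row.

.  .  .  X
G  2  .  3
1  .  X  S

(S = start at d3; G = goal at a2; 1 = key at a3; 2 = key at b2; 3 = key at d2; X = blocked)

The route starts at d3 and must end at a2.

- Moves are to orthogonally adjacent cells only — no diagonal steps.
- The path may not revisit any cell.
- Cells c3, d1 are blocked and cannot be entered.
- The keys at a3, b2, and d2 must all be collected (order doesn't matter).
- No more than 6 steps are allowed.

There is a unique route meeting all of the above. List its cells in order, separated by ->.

The budget equals the shortest possible length, so every move has to be on a shortest route through the required cells.
Route from d3: up to d2, 2× left (reaching b2), down to b3, left to a3, up to a2 — 6 moves in all.
Check: all required cells visited; 6 ≤ 6 moves.

d3 -> d2 -> c2 -> b2 -> b3 -> a3 -> a2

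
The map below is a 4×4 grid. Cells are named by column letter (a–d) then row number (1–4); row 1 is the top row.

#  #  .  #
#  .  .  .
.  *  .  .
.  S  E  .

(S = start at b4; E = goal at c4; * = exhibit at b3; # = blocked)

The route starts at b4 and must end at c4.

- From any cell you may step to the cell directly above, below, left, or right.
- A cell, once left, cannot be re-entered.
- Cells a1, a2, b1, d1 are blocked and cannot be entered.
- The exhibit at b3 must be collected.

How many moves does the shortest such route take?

Any route passes through b3 somewhere between b4 and c4. Summing Manhattan distances along the two legs (b4 → b3 → c4) gives a lower bound of 1 + 2 = 3 moves.
A route of 3 moves achieves this: b4 → b3 → c3 → c4.
Since 3 matches the lower bound, it is optimal.

3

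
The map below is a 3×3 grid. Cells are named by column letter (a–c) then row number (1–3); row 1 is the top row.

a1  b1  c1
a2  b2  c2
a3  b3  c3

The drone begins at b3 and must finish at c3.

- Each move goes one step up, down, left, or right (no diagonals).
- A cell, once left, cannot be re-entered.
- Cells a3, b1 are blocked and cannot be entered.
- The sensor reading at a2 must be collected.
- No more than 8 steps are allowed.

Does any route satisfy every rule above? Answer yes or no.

no

Exhausting the options from b3, every branch either dead-ends against blocked cells, would have to re-enter a cell already used, runs past the 8-move limit, or reaches the goal with a constraint still unmet.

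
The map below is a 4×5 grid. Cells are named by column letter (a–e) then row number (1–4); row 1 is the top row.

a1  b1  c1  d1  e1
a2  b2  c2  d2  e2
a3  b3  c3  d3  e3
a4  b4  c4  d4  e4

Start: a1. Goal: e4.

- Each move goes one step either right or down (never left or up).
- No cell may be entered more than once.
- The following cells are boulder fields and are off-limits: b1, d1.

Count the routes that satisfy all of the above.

15

A right/down-only route from a1 to e4 makes exactly 3 down-moves and 4 right-moves in some order.
With no other constraints that would be C(7,3) = 35 routes.
Subtract routes through each blocked cell (inclusion–exclusion for overlaps): − through b1: 20 − through d1: 4 + through b1&d1: 4 → 15.
That gives 15 routes.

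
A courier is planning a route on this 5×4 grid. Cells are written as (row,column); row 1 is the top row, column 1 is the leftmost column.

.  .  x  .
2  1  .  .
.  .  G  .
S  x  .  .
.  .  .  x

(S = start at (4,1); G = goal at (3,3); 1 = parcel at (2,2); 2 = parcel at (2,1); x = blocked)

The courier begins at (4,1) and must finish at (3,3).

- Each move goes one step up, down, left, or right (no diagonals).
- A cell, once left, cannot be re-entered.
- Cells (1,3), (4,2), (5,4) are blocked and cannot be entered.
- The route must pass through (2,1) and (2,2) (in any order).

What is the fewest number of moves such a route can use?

5

Any route passes through (2,1) and (2,2) in some order between (4,1) and (3,3). Summing Manhattan distances along each leg and taking the cheapest ordering ((4,1) → (2,1) → (2,2) → (3,3)) gives a lower bound of 2 + 1 + 2 = 5 moves.
A route of 5 moves achieves this: (4,1) → (3,1) → (2,1) → (2,2) → (3,2) → (3,3).
Since 5 matches the lower bound, it is optimal.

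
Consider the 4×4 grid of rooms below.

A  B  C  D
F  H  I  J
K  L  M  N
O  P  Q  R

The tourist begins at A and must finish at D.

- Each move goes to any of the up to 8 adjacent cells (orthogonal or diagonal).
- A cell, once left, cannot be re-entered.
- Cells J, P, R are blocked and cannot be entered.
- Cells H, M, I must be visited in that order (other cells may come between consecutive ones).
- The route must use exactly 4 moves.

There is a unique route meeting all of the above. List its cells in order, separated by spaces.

A H M I D

The waypoints must appear in the order H, M, I, with no cell reused.
Route from A: down-right 2 to M, up 1 to I, up-right 1 to D — 4 moves in all.
Check: order respected (H at step 1, M at step 2, I at step 3); 4 moves as required.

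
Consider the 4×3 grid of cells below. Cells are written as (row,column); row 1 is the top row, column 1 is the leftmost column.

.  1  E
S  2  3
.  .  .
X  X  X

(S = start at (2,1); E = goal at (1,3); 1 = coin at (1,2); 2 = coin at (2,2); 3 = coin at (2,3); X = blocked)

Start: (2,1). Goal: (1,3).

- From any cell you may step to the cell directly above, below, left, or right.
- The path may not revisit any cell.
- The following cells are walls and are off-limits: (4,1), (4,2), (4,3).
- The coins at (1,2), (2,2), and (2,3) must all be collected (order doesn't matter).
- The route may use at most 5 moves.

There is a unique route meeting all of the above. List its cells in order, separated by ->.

The 5-move cap with required stops at (1,2), (2,2), (2,3) leaves no slack for detours.
Route from (2,1): up to (1,1), right to (1,2), down to (2,2), right to (2,3), up to (1,3) — 5 moves in all.
Check: all required cells visited; 5 ≤ 5 moves.

(2,1) -> (1,1) -> (1,2) -> (2,2) -> (2,3) -> (1,3)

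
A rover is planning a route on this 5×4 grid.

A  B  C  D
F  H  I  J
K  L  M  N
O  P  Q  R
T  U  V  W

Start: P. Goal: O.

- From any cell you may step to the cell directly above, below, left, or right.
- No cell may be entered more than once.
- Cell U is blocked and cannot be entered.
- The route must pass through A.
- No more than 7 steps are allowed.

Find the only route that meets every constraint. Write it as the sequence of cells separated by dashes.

P - L - H - B - A - F - K - O

Any route must reach A and still end at O within 7 moves, so the order of the required stops is forced.
Route from P: up 3 to B, left 1 to A, down 3 to O — 7 moves in all.
Check: all required cells visited; 7 ≤ 7 moves.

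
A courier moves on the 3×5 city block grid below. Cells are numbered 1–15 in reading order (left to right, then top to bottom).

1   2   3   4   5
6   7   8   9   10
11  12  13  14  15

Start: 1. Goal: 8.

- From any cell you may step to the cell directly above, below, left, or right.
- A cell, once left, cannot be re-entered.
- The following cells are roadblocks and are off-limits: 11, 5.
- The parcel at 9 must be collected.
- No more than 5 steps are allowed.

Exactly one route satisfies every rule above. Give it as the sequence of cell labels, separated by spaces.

The budget equals the shortest possible length, so every move has to be on a shortest route through the required cells.
Route from 1: right 3 to 4, down 1 to 9, left 1 to 8 — 5 moves in all.
Check: all required cells visited; 5 ≤ 5 moves.

1 2 3 4 9 8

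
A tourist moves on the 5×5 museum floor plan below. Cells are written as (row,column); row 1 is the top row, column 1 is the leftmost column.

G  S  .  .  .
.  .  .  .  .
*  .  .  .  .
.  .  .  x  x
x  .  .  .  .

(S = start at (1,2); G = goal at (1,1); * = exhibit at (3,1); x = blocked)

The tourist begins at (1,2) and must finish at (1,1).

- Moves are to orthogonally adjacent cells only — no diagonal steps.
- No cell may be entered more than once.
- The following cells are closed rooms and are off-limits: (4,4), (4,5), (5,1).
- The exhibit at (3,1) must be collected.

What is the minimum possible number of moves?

5

Any route passes through (3,1) somewhere between (1,2) and (1,1). Summing Manhattan distances along the two legs ((1,2) → (3,1) → (1,1)) gives a lower bound of 3 + 2 = 5 moves.
A route of 5 moves achieves this: (1,2) → (2,2) → (3,2) → (3,1) → (2,1) → (1,1).
Since 5 matches the lower bound, it is optimal.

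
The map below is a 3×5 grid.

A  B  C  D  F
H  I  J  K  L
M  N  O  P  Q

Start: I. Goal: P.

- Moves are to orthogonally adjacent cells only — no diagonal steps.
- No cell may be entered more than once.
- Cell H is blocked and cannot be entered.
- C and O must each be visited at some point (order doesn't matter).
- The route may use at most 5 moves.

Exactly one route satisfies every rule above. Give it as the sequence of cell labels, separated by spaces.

The budget equals the shortest possible length, so every move has to be on a shortest route through the required cells.
Route from I: up 1 to B, right 1 to C, down 2 to O, right 1 to P — 5 moves in all.
Check: all required cells visited; 5 ≤ 5 moves.

I B C J O P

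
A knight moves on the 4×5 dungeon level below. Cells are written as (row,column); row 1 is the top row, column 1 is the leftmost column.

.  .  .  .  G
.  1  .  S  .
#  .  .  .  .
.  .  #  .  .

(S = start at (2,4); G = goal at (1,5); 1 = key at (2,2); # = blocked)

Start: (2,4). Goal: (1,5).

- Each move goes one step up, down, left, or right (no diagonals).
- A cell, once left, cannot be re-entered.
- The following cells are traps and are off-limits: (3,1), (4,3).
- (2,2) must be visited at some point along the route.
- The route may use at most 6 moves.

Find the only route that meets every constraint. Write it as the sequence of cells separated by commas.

Any route must reach (2,2) and still end at (1,5) within 6 moves, so the order of the required stops is forced.
Route from (2,4): left 2 to (2,2), up 1 to (1,2), right 3 to (1,5) — 6 moves in all.
Check: all required cells visited; 6 ≤ 6 moves.

(2,4), (2,3), (2,2), (1,2), (1,3), (1,4), (1,5)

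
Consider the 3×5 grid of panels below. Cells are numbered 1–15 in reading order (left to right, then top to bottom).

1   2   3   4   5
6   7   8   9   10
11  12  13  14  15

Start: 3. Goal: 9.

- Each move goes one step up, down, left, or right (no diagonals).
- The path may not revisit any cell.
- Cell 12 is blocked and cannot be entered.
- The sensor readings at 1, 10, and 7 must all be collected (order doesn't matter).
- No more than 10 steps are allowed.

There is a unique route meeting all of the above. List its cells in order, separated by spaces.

The 10-move cap with required stops at 1, 10, 7 leaves no slack for detours.
Route from 3: left 2 to 1, down 1 to 6, right 2 to 8, down 1 to 13, right 2 to 15, up 1 to 10, left 1 to 9 — 10 moves in all.
Check: all required cells visited; 10 ≤ 10 moves.

3 2 1 6 7 8 13 14 15 10 9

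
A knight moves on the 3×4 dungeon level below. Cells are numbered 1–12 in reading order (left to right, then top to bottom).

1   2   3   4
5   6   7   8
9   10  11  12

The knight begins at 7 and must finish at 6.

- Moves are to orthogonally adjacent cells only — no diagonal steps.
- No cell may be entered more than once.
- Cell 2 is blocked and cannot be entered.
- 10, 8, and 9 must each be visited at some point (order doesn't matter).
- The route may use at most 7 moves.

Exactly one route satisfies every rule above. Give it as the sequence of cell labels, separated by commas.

7, 8, 12, 11, 10, 9, 5, 6

Any route must reach 10, 8, and 9 and still end at 6 within 7 moves, so the order of the required stops is forced.
Route from 7: right 1 to 8, down 1 to 12, left 3 to 9, up 1 to 5, right 1 to 6 — 7 moves in all.
Check: all required cells visited; 7 ≤ 7 moves.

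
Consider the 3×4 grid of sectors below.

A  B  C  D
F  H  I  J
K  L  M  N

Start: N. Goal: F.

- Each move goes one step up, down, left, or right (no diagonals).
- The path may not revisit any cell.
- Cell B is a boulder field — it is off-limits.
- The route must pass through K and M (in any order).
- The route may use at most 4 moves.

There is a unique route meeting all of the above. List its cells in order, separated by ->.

N -> M -> L -> K -> F

Any route must reach K and M and still end at F within 4 moves, so the order of the required stops is forced.
Route from N: left 3 to K, up 1 to F — 4 moves in all.
Check: all required cells visited; 4 ≤ 4 moves.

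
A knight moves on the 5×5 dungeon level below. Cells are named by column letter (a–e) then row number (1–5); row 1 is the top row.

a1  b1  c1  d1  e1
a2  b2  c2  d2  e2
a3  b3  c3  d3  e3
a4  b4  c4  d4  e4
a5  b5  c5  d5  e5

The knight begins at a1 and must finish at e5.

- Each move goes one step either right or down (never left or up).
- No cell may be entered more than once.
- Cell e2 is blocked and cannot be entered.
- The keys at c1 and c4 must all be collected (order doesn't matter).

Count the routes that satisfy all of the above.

3

A right/down-only route from a1 to e5 makes exactly 4 down-moves and 4 right-moves in some order.
With no other constraints that would be C(8,4) = 70 routes.
A monotone route can only reach the required cells in the order c1, c4, so split there and multiply the segment counts (each segment already excludes blocked cells): a1→c1: 1; c1→c4: 1; c4→e5: 3; product = 3.
That gives 3 routes.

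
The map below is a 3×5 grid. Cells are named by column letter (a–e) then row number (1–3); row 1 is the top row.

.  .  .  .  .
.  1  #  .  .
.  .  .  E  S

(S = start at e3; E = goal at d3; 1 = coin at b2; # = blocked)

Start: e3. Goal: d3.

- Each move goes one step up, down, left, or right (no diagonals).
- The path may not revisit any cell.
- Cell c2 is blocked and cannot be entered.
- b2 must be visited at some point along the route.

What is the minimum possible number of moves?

9

Any route passes through b2 somewhere between e3 and d3. Summing Manhattan distances along the two legs (e3 → b2 → d3) gives a lower bound of 4 + 3 = 7 moves.
The shortest route satisfying every rule uses 9 moves: e3 → e2 → e1 → d1 → c1 → b1 → b2 → b3 → c3 → d3.
The no-revisit rule (legs can't share cells) pushes the minimum above the 7-move bound; an exhaustive check rules out every length from 7 to 8, leaving 9 as the minimum.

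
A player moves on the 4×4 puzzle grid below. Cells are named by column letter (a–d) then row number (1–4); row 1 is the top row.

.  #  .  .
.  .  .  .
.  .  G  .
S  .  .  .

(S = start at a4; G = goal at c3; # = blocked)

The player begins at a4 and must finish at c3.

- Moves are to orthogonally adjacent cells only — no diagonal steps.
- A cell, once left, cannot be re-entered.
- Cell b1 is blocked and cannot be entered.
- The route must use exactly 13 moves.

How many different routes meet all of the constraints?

4

Need simple routes of exactly 13 moves from a4 to c3 (Manhattan distance 3, so 5 moves are spent on a detour and 5 undoing it).
Enumerating: a4 a3 a2 b2 b3 b4 c4 d4 d3 d2 d1 c1 c2 c3 | a4 a3 a2 b2 c2 c1 d1 d2 d3 d4 c4 b4 b3 c3 | a4 b4 b3 a3 a2 b2 c2 c1 d1 d2 d3 d4 c4 c3 | a4 b4 c4 d4 d3 d2 d1 c1 c2 b2 a2 a3 b3 c3.
That gives 4 routes.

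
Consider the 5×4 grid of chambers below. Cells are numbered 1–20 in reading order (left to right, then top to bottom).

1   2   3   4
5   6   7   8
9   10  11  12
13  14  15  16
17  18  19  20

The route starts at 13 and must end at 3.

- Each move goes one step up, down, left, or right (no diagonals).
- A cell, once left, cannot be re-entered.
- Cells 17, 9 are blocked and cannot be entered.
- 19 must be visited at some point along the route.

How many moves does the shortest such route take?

Any route passes through 19 somewhere between 13 and 3. Summing Manhattan distances along the two legs (13 → 19 → 3) gives a lower bound of 3 + 4 = 7 moves.
A route of 7 moves achieves this: 13 → 14 → 18 → 19 → 15 → 11 → 7 → 3.
Since 7 matches the lower bound, it is optimal.

7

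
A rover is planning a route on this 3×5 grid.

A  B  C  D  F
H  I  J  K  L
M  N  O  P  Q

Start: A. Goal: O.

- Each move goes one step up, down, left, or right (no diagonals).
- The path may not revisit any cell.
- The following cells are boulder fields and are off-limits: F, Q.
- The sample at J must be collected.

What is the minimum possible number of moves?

Any route passes through J somewhere between A and O. Summing Manhattan distances along the two legs (A → J → O) gives a lower bound of 3 + 1 = 4 moves.
A route of 4 moves achieves this: A → H → I → J → O.
Since 4 matches the lower bound, it is optimal.

4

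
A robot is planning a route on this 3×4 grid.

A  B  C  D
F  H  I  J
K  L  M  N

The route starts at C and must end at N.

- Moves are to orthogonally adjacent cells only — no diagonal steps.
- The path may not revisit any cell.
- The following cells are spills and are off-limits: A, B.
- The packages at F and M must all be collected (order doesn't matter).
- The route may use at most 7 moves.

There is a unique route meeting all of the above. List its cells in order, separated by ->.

The budget equals the shortest possible length, so every move has to be on a shortest route through the required cells.
Route from C: down to I, 2× left (reaching F), down to K, 3× right (reaching N) — 7 moves in all.
Check: all required cells visited; 7 ≤ 7 moves.

C -> I -> H -> F -> K -> L -> M -> N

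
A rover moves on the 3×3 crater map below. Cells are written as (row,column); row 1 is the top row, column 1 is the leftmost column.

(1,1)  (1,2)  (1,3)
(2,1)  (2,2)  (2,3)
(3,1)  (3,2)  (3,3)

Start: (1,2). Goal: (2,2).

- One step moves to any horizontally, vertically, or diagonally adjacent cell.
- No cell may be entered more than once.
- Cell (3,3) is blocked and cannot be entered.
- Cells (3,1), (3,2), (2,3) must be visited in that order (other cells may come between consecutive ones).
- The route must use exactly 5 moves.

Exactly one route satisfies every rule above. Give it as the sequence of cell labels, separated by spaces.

The waypoints must appear in the order (3,1), (3,2), (2,3), with no cell reused.
Route from (1,2): down-left to (2,1), down to (3,1), right to (3,2), up-right to (2,3), left to (2,2) — 5 moves in all.
Check: order respected ((3,1) at step 2, (3,2) at step 3, (2,3) at step 4); 5 moves as required.

(1,2) (2,1) (3,1) (3,2) (2,3) (2,2)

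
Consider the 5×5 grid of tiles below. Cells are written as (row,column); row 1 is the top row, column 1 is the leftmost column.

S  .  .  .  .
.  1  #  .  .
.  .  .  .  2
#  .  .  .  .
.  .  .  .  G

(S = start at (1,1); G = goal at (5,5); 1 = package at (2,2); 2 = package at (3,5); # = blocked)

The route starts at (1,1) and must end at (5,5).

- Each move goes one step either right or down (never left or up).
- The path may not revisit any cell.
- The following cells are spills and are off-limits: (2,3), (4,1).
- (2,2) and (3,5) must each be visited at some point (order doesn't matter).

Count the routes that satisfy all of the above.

2

A right/down-only route from (1,1) to (5,5) makes exactly 4 down-moves and 4 right-moves in some order.
With no other constraints that would be C(8,4) = 70 routes.
A monotone route can only reach the required cells in the order (2,2), (3,5), so split there and multiply the segment counts (each segment already excludes blocked cells): (1,1)→(2,2): 2; (2,2)→(3,5): 1; (3,5)→(5,5): 1; product = 2.
That gives 2 routes.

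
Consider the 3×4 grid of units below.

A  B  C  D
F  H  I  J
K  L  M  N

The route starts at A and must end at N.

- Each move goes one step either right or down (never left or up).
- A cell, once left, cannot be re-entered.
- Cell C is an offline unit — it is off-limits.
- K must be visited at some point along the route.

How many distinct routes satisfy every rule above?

1

A right/down-only route from A to N makes exactly 2 down-moves and 3 right-moves in some order.
With no other constraints that would be C(5,2) = 10 routes.
Split at K and multiply the segment counts (each segment already excludes blocked cells): A→K: 1; K→N: 1; product = 1.
That gives 1 route.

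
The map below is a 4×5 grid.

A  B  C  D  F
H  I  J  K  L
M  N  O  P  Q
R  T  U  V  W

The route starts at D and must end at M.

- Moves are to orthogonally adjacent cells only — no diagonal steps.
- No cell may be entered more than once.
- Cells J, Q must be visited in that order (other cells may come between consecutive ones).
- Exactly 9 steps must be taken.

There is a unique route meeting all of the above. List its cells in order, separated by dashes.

The waypoints must appear in the order J, Q, with no cell reused.
Route from D: left to C, down to J, 2× right (reaching L), down to Q, 4× left (reaching M) — 9 moves in all.
Check: order respected (J at step 2, Q at step 5); 9 moves as required.

D - C - J - K - L - Q - P - O - N - M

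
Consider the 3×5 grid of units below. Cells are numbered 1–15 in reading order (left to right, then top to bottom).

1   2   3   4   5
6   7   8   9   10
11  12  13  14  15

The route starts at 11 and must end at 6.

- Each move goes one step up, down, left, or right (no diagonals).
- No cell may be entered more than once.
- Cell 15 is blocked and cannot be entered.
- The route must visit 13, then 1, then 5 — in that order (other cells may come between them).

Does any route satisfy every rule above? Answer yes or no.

no

Ignoring the required order, 4 revisit-free routes from 11 to 6 pass through all of 13, 1, and 5; the waypoint orders that occur are 13 → 5 → 1 (4) — never 13 → 1 → 5.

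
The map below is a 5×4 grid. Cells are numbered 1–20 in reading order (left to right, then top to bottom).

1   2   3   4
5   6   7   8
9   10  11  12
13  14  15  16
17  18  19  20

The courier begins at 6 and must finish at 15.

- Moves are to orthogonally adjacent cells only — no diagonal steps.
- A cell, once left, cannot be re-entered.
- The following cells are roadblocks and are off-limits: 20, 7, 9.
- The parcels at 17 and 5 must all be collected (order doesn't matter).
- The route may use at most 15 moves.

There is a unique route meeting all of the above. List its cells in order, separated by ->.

Any route must reach 17 and 5 and still end at 15 within 15 moves, so the order of the required stops is forced.
Route from 6: left 1 to 5, up 1 to 1, right 3 to 4, down 2 to 12, left 2 to 10, down 1 to 14, left 1 to 13, down 1 to 17, right 2 to 19, up 1 to 15 — 15 moves in all.
Check: all required cells visited; 15 ≤ 15 moves.

6 -> 5 -> 1 -> 2 -> 3 -> 4 -> 8 -> 12 -> 11 -> 10 -> 14 -> 13 -> 17 -> 18 -> 19 -> 15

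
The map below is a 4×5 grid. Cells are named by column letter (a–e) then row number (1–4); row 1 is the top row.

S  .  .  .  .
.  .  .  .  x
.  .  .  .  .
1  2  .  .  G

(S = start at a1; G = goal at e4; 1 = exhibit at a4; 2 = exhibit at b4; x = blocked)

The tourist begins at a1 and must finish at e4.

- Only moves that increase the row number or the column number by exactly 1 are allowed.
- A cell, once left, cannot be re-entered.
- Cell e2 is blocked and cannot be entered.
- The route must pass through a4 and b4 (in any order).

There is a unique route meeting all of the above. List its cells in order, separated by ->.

a1 -> a2 -> a3 -> a4 -> b4 -> c4 -> d4 -> e4

Moves only go right or down, so the column and row indices never decrease.
Route from a1: down 3 to a4, right 4 to e4 — 7 moves in all.
Check: all required cells visited.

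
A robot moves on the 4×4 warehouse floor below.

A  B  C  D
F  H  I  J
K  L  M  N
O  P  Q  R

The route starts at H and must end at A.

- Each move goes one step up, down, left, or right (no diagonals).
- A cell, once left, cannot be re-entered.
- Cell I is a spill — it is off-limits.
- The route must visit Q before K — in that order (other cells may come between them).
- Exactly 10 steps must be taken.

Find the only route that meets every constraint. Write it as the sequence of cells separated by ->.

The waypoints must appear in the order Q, K, with no cell reused.
Route from H: down 1 to L, right 2 to N, down 1 to R, left 3 to O, up 3 to A — 10 moves in all.
Check: order respected (Q at step 5, K at step 8); 10 moves as required.

H -> L -> M -> N -> R -> Q -> P -> O -> K -> F -> A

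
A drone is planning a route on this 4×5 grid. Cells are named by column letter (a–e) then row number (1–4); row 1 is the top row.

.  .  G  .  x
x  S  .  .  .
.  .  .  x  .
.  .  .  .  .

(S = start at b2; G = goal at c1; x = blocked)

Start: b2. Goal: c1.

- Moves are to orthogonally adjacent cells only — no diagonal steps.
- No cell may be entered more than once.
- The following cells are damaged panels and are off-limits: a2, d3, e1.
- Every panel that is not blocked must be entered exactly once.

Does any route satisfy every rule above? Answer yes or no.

no

Cell a1 has only one open neighbour but is neither the start nor the goal, so a Hamiltonian route would have to both enter and leave it through the same neighbour — impossible without revisiting.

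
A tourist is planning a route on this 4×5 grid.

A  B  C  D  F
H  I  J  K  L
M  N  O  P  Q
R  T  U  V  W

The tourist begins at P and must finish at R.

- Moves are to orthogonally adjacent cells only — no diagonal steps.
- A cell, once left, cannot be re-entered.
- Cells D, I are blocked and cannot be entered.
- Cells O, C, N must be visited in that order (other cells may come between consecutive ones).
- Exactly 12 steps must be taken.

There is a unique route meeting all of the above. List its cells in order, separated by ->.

The waypoints must appear in the order O, C, N, with no cell reused.
Route from P: down to V, left to U, 3× up (reaching C), 2× left (reaching A), 2× down (reaching M), right to N, down to T, left to R — 12 moves in all.
Check: order respected (O at step 3, C at step 5, N at step 10); 12 moves as required.

P -> V -> U -> O -> J -> C -> B -> A -> H -> M -> N -> T -> R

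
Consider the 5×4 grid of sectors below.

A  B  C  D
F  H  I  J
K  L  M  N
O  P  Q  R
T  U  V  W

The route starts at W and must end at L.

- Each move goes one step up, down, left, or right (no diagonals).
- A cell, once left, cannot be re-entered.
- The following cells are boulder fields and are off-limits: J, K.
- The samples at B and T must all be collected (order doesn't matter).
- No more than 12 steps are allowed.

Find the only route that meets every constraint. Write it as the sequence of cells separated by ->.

The budget equals the shortest possible length, so every move has to be on a shortest route through the required cells.
Route from W: left 3 to T, up 1 to O, right 2 to Q, up 3 to C, left 1 to B, down 2 to L — 12 moves in all.
Check: all required cells visited; 12 ≤ 12 moves.

W -> V -> U -> T -> O -> P -> Q -> M -> I -> C -> B -> H -> L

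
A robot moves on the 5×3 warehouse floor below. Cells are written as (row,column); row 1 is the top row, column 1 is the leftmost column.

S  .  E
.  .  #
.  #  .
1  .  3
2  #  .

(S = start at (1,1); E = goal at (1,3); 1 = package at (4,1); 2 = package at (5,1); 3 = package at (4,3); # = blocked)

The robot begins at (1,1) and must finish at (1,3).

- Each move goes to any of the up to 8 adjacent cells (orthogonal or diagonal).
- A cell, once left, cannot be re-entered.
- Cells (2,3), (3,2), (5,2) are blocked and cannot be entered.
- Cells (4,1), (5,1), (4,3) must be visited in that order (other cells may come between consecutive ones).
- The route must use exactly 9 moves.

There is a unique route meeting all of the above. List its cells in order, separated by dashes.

(1,1) - (2,1) - (3,1) - (4,1) - (5,1) - (4,2) - (4,3) - (3,3) - (2,2) - (1,3)

The waypoints must appear in the order (4,1), (5,1), (4,3), with no cell reused.
Route from (1,1): down 4 to (5,1), up-right 1 to (4,2), right 1 to (4,3), up 1 to (3,3), up-left 1 to (2,2), up-right 1 to (1,3) — 9 moves in all.
Check: order respected (1 at step 3, 2 at step 4, 3 at step 6); 9 moves as required.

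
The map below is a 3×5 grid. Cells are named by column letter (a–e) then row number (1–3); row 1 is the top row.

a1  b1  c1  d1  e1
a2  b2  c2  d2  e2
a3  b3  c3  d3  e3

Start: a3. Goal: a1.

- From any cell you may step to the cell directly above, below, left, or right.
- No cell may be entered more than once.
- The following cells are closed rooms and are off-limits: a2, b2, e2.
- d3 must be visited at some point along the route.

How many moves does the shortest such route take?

Any route passes through d3 somewhere between a3 and a1. Summing Manhattan distances along the two legs (a3 → d3 → a1) gives a lower bound of 3 + 5 = 8 moves.
A route of 8 moves achieves this: a3 → b3 → c3 → d3 → d2 → d1 → c1 → b1 → a1.
Since 8 matches the lower bound, it is optimal.

8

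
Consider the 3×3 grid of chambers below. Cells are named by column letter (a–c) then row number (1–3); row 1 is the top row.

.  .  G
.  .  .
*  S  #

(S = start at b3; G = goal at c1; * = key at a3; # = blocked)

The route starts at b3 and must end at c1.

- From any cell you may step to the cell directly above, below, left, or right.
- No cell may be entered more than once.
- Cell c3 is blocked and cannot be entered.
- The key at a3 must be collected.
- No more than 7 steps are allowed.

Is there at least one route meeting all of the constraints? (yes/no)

One route that works: b3 → a3 → a2 → a1 → b1 → c1.

yes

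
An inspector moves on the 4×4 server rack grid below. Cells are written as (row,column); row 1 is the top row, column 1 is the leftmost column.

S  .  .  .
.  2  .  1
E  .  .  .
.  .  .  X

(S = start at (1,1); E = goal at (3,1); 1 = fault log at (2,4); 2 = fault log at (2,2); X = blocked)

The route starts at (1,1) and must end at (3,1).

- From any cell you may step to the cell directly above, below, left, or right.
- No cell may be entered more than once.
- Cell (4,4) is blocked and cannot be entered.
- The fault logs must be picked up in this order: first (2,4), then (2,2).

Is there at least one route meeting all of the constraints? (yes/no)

One route that works: (1,1) → (1,2) → (1,3) → (1,4) → (2,4) → (2,3) → (2,2) → (3,2) → (3,1).

yes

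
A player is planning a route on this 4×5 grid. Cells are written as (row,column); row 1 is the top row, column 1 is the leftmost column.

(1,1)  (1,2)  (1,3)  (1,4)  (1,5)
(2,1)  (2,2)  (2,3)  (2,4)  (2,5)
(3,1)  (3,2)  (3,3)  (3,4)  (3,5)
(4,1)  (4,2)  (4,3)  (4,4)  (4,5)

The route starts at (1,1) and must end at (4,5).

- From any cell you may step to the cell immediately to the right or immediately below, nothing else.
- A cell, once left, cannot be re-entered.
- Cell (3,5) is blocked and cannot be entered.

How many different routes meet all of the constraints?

A right/down-only route from (1,1) to (4,5) makes exactly 3 down-moves and 4 right-moves in some order.
With no other constraints that would be C(7,3) = 35 routes.
Subtract routes through each blocked cell (inclusion–exclusion for overlaps): − through (3,5): 15 → 20.
That gives 20 routes.

20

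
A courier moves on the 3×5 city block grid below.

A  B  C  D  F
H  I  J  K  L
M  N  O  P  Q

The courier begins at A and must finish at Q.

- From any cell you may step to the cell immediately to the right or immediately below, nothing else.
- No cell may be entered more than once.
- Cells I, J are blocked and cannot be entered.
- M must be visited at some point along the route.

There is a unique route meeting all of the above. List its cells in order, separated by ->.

A -> H -> M -> N -> O -> P -> Q

Moves only go right or down, so the column and row indices never decrease.
Route from A: down 2 to M, right 4 to Q — 6 moves in all.
Check: all required cells visited.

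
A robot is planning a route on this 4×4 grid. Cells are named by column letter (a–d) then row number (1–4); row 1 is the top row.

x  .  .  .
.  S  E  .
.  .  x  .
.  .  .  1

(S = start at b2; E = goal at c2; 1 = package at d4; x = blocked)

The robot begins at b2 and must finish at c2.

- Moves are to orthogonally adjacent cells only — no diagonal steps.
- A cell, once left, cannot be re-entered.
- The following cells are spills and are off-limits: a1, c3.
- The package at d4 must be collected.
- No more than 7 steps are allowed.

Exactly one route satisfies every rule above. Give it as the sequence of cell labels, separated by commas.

b2, b3, b4, c4, d4, d3, d2, c2

The budget equals the shortest possible length, so every move has to be on a shortest route through the required cells.
Route from b2: down 2 to b4, right 2 to d4, up 2 to d2, left 1 to c2 — 7 moves in all.
Check: all required cells visited; 7 ≤ 7 moves.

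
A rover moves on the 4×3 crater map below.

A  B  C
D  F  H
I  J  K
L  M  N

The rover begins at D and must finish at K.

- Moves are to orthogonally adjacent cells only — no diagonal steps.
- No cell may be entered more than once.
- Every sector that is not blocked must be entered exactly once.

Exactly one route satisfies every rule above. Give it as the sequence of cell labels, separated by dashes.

D - A - B - C - H - F - J - I - L - M - N - K

Need to visit all 12 open cells exactly once, starting at D and ending at K.
Cell N has only two open neighbours (K and M), so the path must pass straight through it: one of those is the cell it's entered from and the other is where it exits.
Route from D: up 1 to A, right 2 to C, down 1 to H, left 1 to F, down 1 to J, left 1 to I, down 1 to L, right 2 to N, up 1 to K — 11 moves in all.
Check: all 12 open cells covered.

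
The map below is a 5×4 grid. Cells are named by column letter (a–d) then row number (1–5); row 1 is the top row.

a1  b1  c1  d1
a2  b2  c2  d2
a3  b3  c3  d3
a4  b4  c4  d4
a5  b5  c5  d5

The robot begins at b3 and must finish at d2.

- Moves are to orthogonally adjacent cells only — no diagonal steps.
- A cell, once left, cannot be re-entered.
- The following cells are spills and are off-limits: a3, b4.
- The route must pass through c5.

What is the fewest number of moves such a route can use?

7

Any route passes through c5 somewhere between b3 and d2. Summing Manhattan distances along the two legs (b3 → c5 → d2) gives a lower bound of 3 + 4 = 7 moves.
A route of 7 moves achieves this: b3 → c3 → c4 → c5 → d5 → d4 → d3 → d2.
Since 7 matches the lower bound, it is optimal.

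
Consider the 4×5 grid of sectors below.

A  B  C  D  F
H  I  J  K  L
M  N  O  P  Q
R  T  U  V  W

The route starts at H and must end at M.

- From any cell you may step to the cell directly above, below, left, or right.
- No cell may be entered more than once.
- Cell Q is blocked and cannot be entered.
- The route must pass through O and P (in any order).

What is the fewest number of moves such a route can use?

7

Any route passes through O and P in some order between H and M. Summing Manhattan distances along each leg and taking the cheapest ordering (H → O → P → M) gives a lower bound of 3 + 1 + 3 = 7 moves.
A route of 7 moves achieves this: H → I → J → K → P → O → N → M.
Since 7 matches the lower bound, it is optimal.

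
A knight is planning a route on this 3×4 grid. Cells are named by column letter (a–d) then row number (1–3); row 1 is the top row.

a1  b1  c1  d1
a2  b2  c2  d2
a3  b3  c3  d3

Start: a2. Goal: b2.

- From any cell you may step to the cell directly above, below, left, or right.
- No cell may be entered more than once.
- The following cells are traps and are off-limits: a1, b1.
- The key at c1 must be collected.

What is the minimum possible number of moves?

Any route passes through c1 somewhere between a2 and b2. Summing Manhattan distances along the two legs (a2 → c1 → b2) gives a lower bound of 3 + 2 = 5 moves.
The shortest route satisfying every rule uses 9 moves: a2 → a3 → b3 → c3 → d3 → d2 → d1 → c1 → c2 → b2.
The no-revisit rule (legs can't share cells) pushes the minimum above the 5-move bound; an exhaustive check rules out every length from 5 to 8 (on a 4-connected grid the length of any start-to-goal walk has the same parity as the Manhattan bound, so only lengths 5, 7, 9, … need checking), leaving 9 as the minimum.

9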